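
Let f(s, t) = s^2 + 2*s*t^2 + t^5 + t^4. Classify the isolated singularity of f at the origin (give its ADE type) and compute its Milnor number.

Type A4, Milnor number mu = 4.

The Hessian of f at 0 has rank 1. Corank 1: A-series; mu = 4 gives A_4.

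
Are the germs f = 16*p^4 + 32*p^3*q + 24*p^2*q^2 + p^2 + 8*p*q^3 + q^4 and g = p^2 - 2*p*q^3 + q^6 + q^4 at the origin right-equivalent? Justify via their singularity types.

The Hessian of f at 0 is [[2, 0], [0, 0]] with rank 1, so corank 1. A Groebner basis of the Jacobian ideal J(f) in C{p,q} is {q^3, p}; counting standard monomials gives mu = 3. Corank 1: A-series; mu = 3 gives A_3. The Hessian of g at 0 is [[2, 0], [0, 0]] with rank 1, so corank 1. A Groebner basis of the Jacobian ideal J(g) in C{p,q} is {q^3, p}; counting standard monomials gives mu = 3. Corank 1: A-series; mu = 3 gives A_3. Both have type A_3, hence right-equivalent.

Yes.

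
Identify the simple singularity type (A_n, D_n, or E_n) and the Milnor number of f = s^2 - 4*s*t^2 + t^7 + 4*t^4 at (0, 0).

Type A_{6}, Milnor number mu = 6.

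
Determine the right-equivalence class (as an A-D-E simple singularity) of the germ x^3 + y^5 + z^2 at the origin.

The Hessian of f at 0 is [[0, 0, 0], [0, 0, 0], [0, 0, 2]] with rank 1, so corank 2. A Groebner basis of the Jacobian ideal J(f) in C{x,y,z} is {y^4, x^2, z}; counting standard monomials gives mu = 8. Corank 2; j^3 = x^3 is a perfect cube, so E-series; the 5-jet and mu = 8 give E_8.

E8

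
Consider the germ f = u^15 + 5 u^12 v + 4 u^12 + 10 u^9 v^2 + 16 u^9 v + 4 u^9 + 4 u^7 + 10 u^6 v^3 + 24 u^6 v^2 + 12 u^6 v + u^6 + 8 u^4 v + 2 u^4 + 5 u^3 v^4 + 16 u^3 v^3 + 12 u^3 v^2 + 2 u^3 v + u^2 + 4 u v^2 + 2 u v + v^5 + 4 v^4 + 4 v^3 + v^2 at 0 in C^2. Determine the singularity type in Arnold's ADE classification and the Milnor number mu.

The Hessian of f at 0 is [[2, 2], [2, 2]] with rank 1, so corank 1. A Groebner basis of the Jacobian ideal J(f) in C{u,v} is {-u + v^3 - 2*v^2 - v, u^2 - 4*u - 9*v^2 - 4*v, u*v + 2*u + 5*v^2 + 2*v}; counting standard monomials gives mu = 4. Corank 1: A-series; mu = 4 gives A_4.

Type A_4, Milnor number mu = 4.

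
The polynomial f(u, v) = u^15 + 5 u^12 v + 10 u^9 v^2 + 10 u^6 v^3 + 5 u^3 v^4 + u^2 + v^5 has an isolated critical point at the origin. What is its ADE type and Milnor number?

Type A4, Milnor number mu = 4.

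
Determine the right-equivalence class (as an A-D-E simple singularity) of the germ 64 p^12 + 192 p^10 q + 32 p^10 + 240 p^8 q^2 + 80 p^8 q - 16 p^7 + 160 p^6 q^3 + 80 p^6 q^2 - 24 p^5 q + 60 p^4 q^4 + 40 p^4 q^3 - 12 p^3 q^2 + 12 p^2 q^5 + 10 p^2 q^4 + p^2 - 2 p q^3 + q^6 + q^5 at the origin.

A4

The Hessian of f at 0 has rank 1. Corank 1: A-series; mu = 4 gives A_4.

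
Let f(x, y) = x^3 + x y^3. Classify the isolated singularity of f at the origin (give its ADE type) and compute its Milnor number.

Type E_7, Milnor number mu = 7.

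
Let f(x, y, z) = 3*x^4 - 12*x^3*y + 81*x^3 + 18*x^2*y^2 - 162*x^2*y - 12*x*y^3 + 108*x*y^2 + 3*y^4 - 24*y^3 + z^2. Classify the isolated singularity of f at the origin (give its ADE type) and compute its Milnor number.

The Hessian of f at 0 is [[0, 0, 0], [0, 0, 0], [0, 0, 2]] with rank 1, so corank 2. A Groebner basis of the Jacobian ideal J(f) in C{x,y,z} is {y^4, x*y^2 - 7*y^3/9, x^2 - 4*x*y/3 + 4*y^2/9, z}; counting standard monomials gives mu = 6. Corank 2; j^3 = 3*(3*x - 2*y)^3 is a perfect cube, so E-series; the 4-jet and mu = 6 give E_6.

Type E6, Milnor number mu = 6.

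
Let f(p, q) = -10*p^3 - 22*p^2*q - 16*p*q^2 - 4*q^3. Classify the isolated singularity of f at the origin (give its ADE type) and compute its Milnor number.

Type D_4, Milnor number mu = 4.

The Hessian of f at 0 has rank 0. Corank 2; j^3 = -2*(p + q)*(5*p^2 + 6*p*q + 2*q^2) splits into three distinct lines over C (the quadratic factor has nonzero discriminant), so D_4.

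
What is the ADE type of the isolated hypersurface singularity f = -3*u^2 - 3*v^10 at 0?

A_{9}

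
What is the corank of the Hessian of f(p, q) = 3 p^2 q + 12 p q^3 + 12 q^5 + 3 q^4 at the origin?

2

Hessian at 0 has rank 0.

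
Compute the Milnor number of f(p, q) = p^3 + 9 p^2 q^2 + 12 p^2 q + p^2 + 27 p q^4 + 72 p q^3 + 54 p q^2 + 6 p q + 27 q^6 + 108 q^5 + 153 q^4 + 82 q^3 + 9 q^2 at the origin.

The Hessian of f at 0 is [[2, 6], [6, 18]] with rank 1, so corank 1. A Groebner basis of the Jacobian ideal J(f) in C{p,q} is {q^2, p + 3*q}; counting standard monomials gives mu = 2. Corank 1: A-series; mu = 2 gives A_2.

2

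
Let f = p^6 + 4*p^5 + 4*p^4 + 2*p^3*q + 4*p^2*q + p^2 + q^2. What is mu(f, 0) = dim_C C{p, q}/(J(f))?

The Hessian of f at 0 has rank 2. Corank 0: nondegenerate Morse point, so A_1.

1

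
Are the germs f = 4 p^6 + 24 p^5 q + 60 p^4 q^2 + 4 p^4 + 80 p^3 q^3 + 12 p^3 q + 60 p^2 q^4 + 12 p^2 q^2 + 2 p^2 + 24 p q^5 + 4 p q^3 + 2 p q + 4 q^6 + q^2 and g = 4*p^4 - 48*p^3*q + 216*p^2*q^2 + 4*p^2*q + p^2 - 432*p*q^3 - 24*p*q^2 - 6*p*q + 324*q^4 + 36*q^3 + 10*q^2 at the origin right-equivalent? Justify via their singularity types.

The Hessian of f at 0 is [[4, 2], [2, 2]] with rank 2, so corank 0. A Groebner basis of the Jacobian ideal J(f) in C{p,q} is {p, q}; counting standard monomials gives mu = 1. Corank 0: nondegenerate Morse point, so A_1. The Hessian of g at 0 is [[2, -6], [-6, 20]] with rank 2, so corank 0. A Groebner basis of the Jacobian ideal J(g) in C{p,q} is {p, q}; counting standard monomials gives mu = 1. Corank 0: nondegenerate Morse point, so A_1. Both have type A_1, hence right-equivalent.

Yes.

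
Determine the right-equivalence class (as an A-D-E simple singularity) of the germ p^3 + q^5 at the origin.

The Hessian of f at 0 has rank 0. Corank 2; j^3 = p^3 is a perfect cube, so E-series; the 5-jet and mu = 8 give E_8.

E8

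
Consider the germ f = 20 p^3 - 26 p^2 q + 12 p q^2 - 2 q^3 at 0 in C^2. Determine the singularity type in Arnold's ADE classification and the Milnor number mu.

The Hessian of f at 0 has rank 0. Corank 2; j^3 = 2*(2*p - q)*(5*p^2 - 4*p*q + q^2) splits into three distinct lines over C (the quadratic factor has nonzero discriminant), so D_4.

Type D4, Milnor number mu = 4.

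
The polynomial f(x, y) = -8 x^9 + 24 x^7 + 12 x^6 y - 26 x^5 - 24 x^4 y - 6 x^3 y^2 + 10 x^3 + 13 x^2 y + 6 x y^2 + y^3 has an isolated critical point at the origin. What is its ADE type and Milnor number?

Type D_{4}, Milnor number mu = 4.

The Hessian of f at 0 has rank 0. Corank 2; j^3 = (2*x + y)*(5*x^2 + 4*x*y + y^2) splits into three distinct lines over C (the quadratic factor has nonzero discriminant), so D_4.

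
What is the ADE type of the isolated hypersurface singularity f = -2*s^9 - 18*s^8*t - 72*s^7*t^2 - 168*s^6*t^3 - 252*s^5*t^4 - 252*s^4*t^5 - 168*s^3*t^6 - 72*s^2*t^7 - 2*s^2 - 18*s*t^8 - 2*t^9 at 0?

A8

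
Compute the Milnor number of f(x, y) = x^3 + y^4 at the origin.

6

The Hessian of f at 0 is [[0, 0], [0, 0]] with rank 0, so corank 2. A Groebner basis of the Jacobian ideal J(f) in C{x,y} is {y^3, x^2}; counting standard monomials gives mu = 6. Corank 2; j^3 = x^3 is a perfect cube, so E-series; the 4-jet and mu = 6 give E_6.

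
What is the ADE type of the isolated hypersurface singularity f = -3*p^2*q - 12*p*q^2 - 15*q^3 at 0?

The Hessian of f at 0 has rank 0. Corank 2; j^3 = -3*q*(p^2 + 4*p*q + 5*q^2) splits into three distinct lines over C (the quadratic factor has nonzero discriminant), so D_4.

D4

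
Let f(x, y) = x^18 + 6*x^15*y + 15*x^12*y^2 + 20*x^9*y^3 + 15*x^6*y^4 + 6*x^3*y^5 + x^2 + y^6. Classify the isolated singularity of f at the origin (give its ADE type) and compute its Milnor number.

Type A_{5}, Milnor number mu = 5.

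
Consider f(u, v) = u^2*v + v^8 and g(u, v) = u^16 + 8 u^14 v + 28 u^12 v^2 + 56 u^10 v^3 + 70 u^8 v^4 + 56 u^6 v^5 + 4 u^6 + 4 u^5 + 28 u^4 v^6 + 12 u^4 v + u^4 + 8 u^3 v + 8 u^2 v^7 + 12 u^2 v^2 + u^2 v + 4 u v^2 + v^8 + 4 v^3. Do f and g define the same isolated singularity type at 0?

Yes.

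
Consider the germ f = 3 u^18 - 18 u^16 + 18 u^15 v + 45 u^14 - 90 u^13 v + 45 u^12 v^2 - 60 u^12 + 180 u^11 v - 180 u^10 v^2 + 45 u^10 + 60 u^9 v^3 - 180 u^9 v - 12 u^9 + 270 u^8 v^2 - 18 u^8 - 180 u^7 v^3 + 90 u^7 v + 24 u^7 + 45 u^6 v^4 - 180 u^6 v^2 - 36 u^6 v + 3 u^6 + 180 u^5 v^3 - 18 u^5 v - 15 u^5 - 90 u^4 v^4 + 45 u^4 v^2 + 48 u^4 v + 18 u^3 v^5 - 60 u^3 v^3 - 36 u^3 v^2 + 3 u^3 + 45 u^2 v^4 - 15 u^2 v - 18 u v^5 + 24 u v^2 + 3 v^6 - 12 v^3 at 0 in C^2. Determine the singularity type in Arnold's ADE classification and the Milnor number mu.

Type D_7, Milnor number mu = 7.

The Hessian of f at 0 is [[0, 0], [0, 0]] with rank 0, so corank 2. A Groebner basis of the Jacobian ideal J(f) in C{u,v} is {-u^2/16 + 3*u*v/16 + v^4 - v^2/8, u^3 + 32*u^2 - 128*u*v - 8*v^3 + 128*v^2, u^2*v + 32*u^2/3 - 128*u*v/3 - 4*v^3 + 128*v^2/3, 8*u^2/3 + u*v^2 - 32*u*v/3 - 2*v^3 + 32*v^2/3}; counting standard monomials gives mu = 7. Corank 2; j^3 = 3*(u - 2*v)^2*(u - v) has shape L^2 M (L != M), so D-series; mu = 7 gives D_7.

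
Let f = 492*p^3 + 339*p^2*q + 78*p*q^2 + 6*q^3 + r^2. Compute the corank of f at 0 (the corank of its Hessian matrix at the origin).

2

The Hessian at 0 is [[0, 0, 0], [0, 0, 0], [0, 0, 2]] of rank 1; hence corank 2.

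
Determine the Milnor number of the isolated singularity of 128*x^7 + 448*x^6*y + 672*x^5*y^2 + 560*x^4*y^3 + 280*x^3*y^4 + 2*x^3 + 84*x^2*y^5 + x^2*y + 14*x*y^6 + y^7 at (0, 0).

8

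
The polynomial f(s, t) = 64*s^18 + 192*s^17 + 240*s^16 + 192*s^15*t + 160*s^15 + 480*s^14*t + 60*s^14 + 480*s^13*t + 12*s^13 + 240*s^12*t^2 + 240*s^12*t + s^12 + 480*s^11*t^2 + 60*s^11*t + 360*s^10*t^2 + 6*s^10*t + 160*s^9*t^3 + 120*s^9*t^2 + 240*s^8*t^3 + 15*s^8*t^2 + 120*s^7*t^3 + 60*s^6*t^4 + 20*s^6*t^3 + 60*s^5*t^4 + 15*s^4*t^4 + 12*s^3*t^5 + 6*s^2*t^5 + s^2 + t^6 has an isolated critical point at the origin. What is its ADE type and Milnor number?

Type A5, Milnor number mu = 5.

The Hessian of f at 0 is [[2, 0], [0, 0]] with rank 1, so corank 1. A Groebner basis of the Jacobian ideal J(f) in C{s,t} is {t^5, s}; counting standard monomials gives mu = 5. Corank 1: A-series; mu = 5 gives A_5.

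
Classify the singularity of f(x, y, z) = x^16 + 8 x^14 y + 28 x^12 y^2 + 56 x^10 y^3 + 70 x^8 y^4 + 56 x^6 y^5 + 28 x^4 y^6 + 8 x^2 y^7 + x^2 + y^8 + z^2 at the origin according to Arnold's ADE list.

A7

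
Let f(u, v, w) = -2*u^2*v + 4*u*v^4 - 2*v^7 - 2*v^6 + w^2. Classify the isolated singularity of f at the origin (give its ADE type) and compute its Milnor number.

Type D_7, Milnor number mu = 7.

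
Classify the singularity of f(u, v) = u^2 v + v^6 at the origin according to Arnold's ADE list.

D7

The Hessian of f at 0 has rank 0. Corank 2; j^3 = u^2*v has shape L^2 M (L != M), so D-series; mu = 7 gives D_7.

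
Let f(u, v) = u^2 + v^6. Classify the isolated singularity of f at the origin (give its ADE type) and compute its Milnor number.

Type A_{5}, Milnor number mu = 5.

The Hessian of f at 0 has rank 1. Corank 1: A-series; mu = 5 gives A_5.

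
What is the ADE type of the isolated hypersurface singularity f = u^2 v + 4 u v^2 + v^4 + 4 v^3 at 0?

D_{5}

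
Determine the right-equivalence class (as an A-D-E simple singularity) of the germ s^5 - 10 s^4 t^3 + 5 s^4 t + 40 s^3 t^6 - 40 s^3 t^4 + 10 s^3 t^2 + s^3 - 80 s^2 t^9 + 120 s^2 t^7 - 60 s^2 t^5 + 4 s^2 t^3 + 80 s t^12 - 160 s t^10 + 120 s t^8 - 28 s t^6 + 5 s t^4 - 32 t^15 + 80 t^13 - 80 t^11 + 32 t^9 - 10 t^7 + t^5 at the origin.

E_{8}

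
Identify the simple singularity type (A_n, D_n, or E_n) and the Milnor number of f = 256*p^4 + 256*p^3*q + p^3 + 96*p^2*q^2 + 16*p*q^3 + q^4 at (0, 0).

The Hessian of f at 0 has rank 0. Corank 2; j^3 = p^3 is a perfect cube, so E-series; the 4-jet and mu = 6 give E_6.

Type E6, Milnor number mu = 6.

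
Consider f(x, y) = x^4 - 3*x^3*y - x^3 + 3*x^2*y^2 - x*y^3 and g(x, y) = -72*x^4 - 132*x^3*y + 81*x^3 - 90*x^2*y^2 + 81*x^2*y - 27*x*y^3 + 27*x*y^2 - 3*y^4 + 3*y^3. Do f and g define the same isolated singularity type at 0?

Yes.

The Hessian of f at 0 has rank 0. Corank 2; j^3 = -x^3 is a perfect cube, so E-series; the 4-jet and mu = 7 give E_7. The Hessian of g at 0 has rank 0. Corank 2; j^3 = 3*(3*x + y)^3 is a perfect cube, so E-series; the 4-jet and mu = 7 give E_7. Both have type E_7, hence right-equivalent.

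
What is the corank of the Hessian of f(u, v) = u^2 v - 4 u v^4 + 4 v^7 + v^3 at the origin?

2

Hessian at 0 has rank 0.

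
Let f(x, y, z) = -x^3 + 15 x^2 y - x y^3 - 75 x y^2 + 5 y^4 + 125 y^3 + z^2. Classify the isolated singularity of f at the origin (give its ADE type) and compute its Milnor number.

Type E_7, Milnor number mu = 7.

The Hessian of f at 0 is [[0, 0, 0], [0, 0, 0], [0, 0, 2]] with rank 1, so corank 2. A Groebner basis of the Jacobian ideal J(f) in C{x,y,z} is {x^3 - 15*x^2*y - 750*x^2 + 7500*x*y - 18750*y^2, 15*x^2 + x*y^2 - 150*x*y + 375*y^2, 3*x^2 - 30*x*y + y^3 + 75*y^2, z}; counting standard monomials gives mu = 7. Corank 2; j^3 = -(x - 5*y)^3 is a perfect cube, so E-series; the 4-jet and mu = 7 give E_7.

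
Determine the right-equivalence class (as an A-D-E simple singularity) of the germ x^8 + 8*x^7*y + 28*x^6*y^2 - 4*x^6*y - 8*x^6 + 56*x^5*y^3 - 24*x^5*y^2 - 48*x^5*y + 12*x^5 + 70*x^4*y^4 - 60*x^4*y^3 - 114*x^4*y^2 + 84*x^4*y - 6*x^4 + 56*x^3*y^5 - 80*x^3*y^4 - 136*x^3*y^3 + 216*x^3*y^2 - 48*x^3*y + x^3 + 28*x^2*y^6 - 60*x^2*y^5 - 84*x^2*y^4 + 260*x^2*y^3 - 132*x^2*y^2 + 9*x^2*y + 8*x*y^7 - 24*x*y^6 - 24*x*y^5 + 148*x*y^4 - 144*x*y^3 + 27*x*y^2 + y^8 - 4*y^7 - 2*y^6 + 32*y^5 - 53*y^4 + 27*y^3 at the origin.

E_6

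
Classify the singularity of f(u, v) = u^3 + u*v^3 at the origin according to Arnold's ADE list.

The Hessian of f at 0 is [[0, 0], [0, 0]] with rank 0, so corank 2. A Groebner basis of the Jacobian ideal J(f) in C{u,v} is {u^3, u*v^2, 3*u^2 + v^3}; counting standard monomials gives mu = 7. Corank 2; j^3 = u^3 is a perfect cube, so E-series; the 4-jet and mu = 7 give E_7.

E_{7}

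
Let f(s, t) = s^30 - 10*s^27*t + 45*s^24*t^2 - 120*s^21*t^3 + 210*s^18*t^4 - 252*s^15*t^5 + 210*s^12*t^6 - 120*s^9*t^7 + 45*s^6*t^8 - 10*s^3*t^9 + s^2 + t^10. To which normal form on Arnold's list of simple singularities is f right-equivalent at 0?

The Hessian of f at 0 is [[2, 0], [0, 0]] with rank 1, so corank 1. A Groebner basis of the Jacobian ideal J(f) in C{s,t} is {t^9, s}; counting standard monomials gives mu = 9. Corank 1: A-series; mu = 9 gives A_9.

A9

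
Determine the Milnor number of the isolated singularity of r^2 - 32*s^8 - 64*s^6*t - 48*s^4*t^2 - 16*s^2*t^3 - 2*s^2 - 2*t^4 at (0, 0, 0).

The Hessian of f at 0 is [[-4, 0, 0], [0, 0, 0], [0, 0, 2]] with rank 2, so corank 1. A Groebner basis of the Jacobian ideal J(f) in C{s,t,r} is {t^3, s, r}; counting standard monomials gives mu = 3. Corank 1: A-series; mu = 3 gives A_3.

3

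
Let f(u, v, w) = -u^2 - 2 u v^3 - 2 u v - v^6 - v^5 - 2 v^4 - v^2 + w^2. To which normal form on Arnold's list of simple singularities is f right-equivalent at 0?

A_{4}

The Hessian of f at 0 is [[-2, -2, 0], [-2, -2, 0], [0, 0, 2]] with rank 2, so corank 1. A Groebner basis of the Jacobian ideal J(f) in C{u,v,w} is {u + v^3 + v, u^2 - v^2, u*v + v^2, w}; counting standard monomials gives mu = 4. Corank 1: A-series; mu = 4 gives A_4.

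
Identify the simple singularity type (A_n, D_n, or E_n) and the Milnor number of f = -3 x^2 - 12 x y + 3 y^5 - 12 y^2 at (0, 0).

Type A4, Milnor number mu = 4.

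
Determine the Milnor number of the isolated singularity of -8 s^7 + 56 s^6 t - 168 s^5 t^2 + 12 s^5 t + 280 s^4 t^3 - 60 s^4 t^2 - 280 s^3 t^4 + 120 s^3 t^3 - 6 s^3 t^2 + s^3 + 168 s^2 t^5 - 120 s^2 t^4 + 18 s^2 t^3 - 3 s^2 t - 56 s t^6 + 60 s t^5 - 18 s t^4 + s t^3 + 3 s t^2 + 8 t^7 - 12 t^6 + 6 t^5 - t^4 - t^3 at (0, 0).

7

The Hessian of f at 0 has rank 0. Corank 2; j^3 = (s - t)^3 is a perfect cube, so E-series; the 4-jet and mu = 7 give E_7.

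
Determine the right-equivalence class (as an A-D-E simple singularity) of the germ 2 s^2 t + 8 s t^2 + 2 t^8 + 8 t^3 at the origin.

D_9

The Hessian of f at 0 has rank 0. Corank 2; j^3 = 2*t*(s + 2*t)^2 has shape L^2 M (L != M), so D-series; mu = 9 gives D_9.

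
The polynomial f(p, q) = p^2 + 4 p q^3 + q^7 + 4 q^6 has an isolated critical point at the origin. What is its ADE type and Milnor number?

Type A_6, Milnor number mu = 6.

The Hessian of f at 0 has rank 1. Corank 1: A-series; mu = 6 gives A_6.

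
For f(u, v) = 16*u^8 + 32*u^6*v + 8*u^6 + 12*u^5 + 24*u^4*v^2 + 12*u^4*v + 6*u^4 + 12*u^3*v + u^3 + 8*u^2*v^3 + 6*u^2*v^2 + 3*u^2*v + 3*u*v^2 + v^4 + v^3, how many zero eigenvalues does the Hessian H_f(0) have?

Hessian at 0 has rank 0.

2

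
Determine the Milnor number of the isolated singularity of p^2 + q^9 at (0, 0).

The Hessian of f at 0 is [[2, 0], [0, 0]] with rank 1, so corank 1. A Groebner basis of the Jacobian ideal J(f) in C{p,q} is {q^8, p}; counting standard monomials gives mu = 8. Corank 1: A-series; mu = 8 gives A_8.

8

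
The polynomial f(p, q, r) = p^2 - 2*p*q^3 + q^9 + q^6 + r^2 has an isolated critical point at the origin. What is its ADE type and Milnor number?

Type A_{8}, Milnor number mu = 8.

The Hessian of f at 0 has rank 2. Corank 1: A-series; mu = 8 gives A_8.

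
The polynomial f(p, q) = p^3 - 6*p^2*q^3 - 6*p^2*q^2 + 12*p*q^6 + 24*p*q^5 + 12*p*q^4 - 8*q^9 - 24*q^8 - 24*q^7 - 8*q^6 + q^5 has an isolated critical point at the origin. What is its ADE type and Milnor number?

Type E_8, Milnor number mu = 8.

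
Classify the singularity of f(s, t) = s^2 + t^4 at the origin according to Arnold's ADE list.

A_3

The Hessian of f at 0 has rank 1. Corank 1: A-series; mu = 3 gives A_3.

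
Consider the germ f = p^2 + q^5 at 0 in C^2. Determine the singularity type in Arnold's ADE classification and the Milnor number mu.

Type A_{4}, Milnor number mu = 4.

The Hessian of f at 0 has rank 1. Corank 1: A-series; mu = 4 gives A_4.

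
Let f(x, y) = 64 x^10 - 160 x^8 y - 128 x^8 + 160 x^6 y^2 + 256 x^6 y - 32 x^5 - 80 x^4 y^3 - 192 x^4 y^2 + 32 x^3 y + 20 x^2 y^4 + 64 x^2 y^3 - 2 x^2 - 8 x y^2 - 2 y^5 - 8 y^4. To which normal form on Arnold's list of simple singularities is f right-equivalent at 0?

The Hessian of f at 0 is [[-4, 0], [0, 0]] with rank 1, so corank 1. A Groebner basis of the Jacobian ideal J(f) in C{x,y} is {x^2, x/2 + y^2}; counting standard monomials gives mu = 4. Corank 1: A-series; mu = 4 gives A_4.

A_{4}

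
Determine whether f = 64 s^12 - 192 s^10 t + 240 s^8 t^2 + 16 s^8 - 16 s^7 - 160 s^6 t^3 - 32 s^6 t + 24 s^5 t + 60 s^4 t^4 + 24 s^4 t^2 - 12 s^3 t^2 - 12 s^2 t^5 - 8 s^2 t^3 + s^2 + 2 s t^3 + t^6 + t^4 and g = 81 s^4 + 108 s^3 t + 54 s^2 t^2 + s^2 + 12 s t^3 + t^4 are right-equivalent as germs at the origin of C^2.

Yes.

The Hessian of f at 0 is [[2, 0], [0, 0]] with rank 1, so corank 1. A Groebner basis of the Jacobian ideal J(f) in C{s,t} is {t^3, s}; counting standard monomials gives mu = 3. Corank 1: A-series; mu = 3 gives A_3. The Hessian of g at 0 is [[2, 0], [0, 0]] with rank 1, so corank 1. A Groebner basis of the Jacobian ideal J(g) in C{s,t} is {t^3, s}; counting standard monomials gives mu = 3. Corank 1: A-series; mu = 3 gives A_3. Both have type A_3, hence right-equivalent.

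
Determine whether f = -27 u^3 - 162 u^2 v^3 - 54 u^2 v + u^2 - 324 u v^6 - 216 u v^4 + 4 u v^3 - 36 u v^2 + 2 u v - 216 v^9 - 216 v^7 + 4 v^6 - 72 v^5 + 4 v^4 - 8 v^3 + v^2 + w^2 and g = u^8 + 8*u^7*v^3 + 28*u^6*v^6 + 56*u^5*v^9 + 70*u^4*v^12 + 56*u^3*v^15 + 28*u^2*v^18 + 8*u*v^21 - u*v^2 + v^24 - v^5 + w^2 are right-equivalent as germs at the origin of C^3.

No.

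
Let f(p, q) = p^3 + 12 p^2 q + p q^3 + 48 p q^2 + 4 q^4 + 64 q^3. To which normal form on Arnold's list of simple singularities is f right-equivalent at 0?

E_7

The Hessian of f at 0 is [[0, 0], [0, 0]] with rank 0, so corank 2. A Groebner basis of the Jacobian ideal J(f) in C{p,q} is {p^3 + 12*p^2*q + 384*p^2 + 3072*p*q + 6144*q^2, -12*p^2 + p*q^2 - 96*p*q - 192*q^2, 3*p^2 + 24*p*q + q^3 + 48*q^2}; counting standard monomials gives mu = 7. Corank 2; j^3 = (p + 4*q)^3 is a perfect cube, so E-series; the 4-jet and mu = 7 give E_7.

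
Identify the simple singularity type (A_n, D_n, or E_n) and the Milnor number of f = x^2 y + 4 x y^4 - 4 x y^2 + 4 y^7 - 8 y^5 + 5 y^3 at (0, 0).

Type D_{4}, Milnor number mu = 4.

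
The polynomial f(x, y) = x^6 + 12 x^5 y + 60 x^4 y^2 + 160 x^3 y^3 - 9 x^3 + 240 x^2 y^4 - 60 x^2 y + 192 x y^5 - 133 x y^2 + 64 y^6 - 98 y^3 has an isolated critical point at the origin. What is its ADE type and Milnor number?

Type D_7, Milnor number mu = 7.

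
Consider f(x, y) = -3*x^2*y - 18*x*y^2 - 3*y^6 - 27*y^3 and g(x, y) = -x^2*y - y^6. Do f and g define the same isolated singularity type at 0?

The Hessian of f at 0 has rank 0. Corank 2; j^3 = -3*y*(x + 3*y)^2 has shape L^2 M (L != M), so D-series; mu = 7 gives D_7. The Hessian of g at 0 has rank 0. Corank 2; j^3 = -x^2*y has shape L^2 M (L != M), so D-series; mu = 7 gives D_7. Both have type D_7, hence right-equivalent.

Yes.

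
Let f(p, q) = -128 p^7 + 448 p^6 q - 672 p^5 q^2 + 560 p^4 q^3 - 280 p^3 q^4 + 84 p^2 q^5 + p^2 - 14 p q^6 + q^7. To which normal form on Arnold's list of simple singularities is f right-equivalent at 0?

A6

The Hessian of f at 0 has rank 1. Corank 1: A-series; mu = 6 gives A_6.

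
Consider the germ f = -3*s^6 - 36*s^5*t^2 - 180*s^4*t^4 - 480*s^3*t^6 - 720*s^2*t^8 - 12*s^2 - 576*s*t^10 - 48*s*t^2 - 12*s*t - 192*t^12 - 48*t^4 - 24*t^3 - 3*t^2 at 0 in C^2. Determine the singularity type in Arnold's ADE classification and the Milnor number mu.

The Hessian of f at 0 has rank 1. Corank 1: A-series; mu = 5 gives A_5.

Type A_{5}, Milnor number mu = 5.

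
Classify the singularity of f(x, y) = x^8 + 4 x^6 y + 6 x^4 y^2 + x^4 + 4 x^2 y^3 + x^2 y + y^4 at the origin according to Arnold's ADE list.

D_{5}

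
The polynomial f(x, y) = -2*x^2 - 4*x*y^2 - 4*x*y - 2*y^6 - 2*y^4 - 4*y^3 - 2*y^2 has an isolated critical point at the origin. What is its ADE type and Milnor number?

Type A5, Milnor number mu = 5.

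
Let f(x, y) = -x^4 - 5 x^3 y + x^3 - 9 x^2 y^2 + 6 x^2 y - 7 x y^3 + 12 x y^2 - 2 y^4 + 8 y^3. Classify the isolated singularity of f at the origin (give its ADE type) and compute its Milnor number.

The Hessian of f at 0 is [[0, 0], [0, 0]] with rank 0, so corank 2. A Groebner basis of the Jacobian ideal J(f) in C{x,y} is {3*x^2 + 12*x*y + y^4 + y^3 + 12*y^2, x^3 - 18*x^2 - 72*x*y + 2*y^3 - 72*y^2, x^2*y + 7*x^2 + 28*x*y - 5*y^3/3 + 28*y^2, -2*x^2 + x*y^2 - 8*x*y + 4*y^3/3 - 8*y^2}; counting standard monomials gives mu = 7. Corank 2; j^3 = (x + 2*y)^3 is a perfect cube, so E-series; the 4-jet and mu = 7 give E_7.

Type E7, Milnor number mu = 7.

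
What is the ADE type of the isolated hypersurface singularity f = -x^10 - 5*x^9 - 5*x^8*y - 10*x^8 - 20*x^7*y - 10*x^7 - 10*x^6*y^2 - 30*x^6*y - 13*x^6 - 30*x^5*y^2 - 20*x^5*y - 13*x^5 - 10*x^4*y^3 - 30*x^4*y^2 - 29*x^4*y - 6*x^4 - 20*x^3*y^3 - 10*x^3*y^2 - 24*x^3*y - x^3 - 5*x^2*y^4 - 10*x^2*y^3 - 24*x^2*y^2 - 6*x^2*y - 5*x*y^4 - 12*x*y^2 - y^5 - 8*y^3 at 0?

E8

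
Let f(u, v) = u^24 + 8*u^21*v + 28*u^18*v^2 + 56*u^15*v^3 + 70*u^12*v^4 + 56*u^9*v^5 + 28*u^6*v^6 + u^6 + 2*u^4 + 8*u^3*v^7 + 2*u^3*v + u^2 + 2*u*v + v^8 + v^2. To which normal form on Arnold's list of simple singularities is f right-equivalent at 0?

A_{7}

The Hessian of f at 0 is [[2, 2], [2, 2]] with rank 1, so corank 1. A Groebner basis of the Jacobian ideal J(f) in C{u,v} is {-3*u^2 - 7*u*v + v^4 - 4*v^2, u^3 + u + v, u^2*v - 2*u/3 - v^3/3 - 2*v/3, u*v^2 + u/3 + 2*v^3/3 + v/3}; counting standard monomials gives mu = 7. Corank 1: A-series; mu = 7 gives A_7.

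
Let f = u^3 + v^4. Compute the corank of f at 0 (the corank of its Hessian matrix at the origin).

Hessian at 0 has rank 0.

2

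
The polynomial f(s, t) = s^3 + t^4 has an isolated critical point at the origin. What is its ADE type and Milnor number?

The Hessian of f at 0 is [[0, 0], [0, 0]] with rank 0, so corank 2. A Groebner basis of the Jacobian ideal J(f) in C{s,t} is {t^3, s^2}; counting standard monomials gives mu = 6. Corank 2; j^3 = s^3 is a perfect cube, so E-series; the 4-jet and mu = 6 give E_6.

Type E_{6}, Milnor number mu = 6.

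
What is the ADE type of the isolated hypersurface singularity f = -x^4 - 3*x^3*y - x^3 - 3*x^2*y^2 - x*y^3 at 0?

E7

The Hessian of f at 0 is [[0, 0], [0, 0]] with rank 0, so corank 2. A Groebner basis of the Jacobian ideal J(f) in C{x,y} is {3*x^2 + y^4 + y^3, x^3, x^2*y - x^2 - y^3/3, 2*x^2 + x*y^2 + 2*y^3/3}; counting standard monomials gives mu = 7. Corank 2; j^3 = -x^3 is a perfect cube, so E-series; the 4-jet and mu = 7 give E_7.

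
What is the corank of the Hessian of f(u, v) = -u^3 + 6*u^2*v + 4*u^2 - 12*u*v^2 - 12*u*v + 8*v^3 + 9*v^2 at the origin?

1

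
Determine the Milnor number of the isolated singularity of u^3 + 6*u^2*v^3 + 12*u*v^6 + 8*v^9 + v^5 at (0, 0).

8

The Hessian of f at 0 is [[0, 0], [0, 0]] with rank 0, so corank 2. A Groebner basis of the Jacobian ideal J(f) in C{u,v} is {u^2/4 + u*v^3, v^4, u^3, u^2*v}; counting standard monomials gives mu = 8. Corank 2; j^3 = u^3 is a perfect cube, so E-series; the 5-jet and mu = 8 give E_8.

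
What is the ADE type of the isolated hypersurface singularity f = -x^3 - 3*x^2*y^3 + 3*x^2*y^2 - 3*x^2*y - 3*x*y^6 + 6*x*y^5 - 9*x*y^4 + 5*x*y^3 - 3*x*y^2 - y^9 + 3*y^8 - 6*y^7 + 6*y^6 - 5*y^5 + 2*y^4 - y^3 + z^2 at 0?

E_{7}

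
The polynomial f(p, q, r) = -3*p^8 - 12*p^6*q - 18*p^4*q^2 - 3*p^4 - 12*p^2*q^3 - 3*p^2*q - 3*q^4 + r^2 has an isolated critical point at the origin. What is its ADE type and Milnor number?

The Hessian of f at 0 has rank 1. Corank 2; j^3 = -3*p^2*q has shape L^2 M (L != M), so D-series; mu = 5 gives D_5.

Type D_{5}, Milnor number mu = 5.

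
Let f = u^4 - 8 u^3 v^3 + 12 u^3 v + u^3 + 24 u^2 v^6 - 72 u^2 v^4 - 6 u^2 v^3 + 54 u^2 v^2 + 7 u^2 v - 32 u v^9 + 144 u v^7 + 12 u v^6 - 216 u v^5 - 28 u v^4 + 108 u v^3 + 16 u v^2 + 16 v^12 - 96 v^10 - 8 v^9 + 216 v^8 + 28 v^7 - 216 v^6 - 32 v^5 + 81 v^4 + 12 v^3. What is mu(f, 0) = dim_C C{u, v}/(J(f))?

The Hessian of f at 0 has rank 0. Corank 2; j^3 = (u + 2*v)^2*(u + 3*v) has shape L^2 M (L != M), so D-series; mu = 5 gives D_5.

5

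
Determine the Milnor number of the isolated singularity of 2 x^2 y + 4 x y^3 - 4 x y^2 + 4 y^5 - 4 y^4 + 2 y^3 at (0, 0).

6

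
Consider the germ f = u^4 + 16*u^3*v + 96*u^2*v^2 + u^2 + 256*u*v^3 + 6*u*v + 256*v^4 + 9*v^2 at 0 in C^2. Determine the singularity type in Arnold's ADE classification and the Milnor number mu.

The Hessian of f at 0 is [[2, 6], [6, 18]] with rank 1, so corank 1. A Groebner basis of the Jacobian ideal J(f) in C{u,v} is {v^3, u + 3*v}; counting standard monomials gives mu = 3. Corank 1: A-series; mu = 3 gives A_3.

Type A3, Milnor number mu = 3.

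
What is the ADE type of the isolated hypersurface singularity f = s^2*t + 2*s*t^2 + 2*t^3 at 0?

D_{4}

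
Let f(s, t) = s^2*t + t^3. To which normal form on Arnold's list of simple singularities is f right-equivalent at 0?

The Hessian of f at 0 has rank 0. Corank 2; j^3 = t*(s^2 + t^2) splits into three distinct lines over C (the quadratic factor has nonzero discriminant), so D_4.

D4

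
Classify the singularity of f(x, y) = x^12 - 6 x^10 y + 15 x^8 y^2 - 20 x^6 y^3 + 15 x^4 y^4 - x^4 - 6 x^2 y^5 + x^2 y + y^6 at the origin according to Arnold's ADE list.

The Hessian of f at 0 has rank 0. Corank 2; j^3 = x^2*y has shape L^2 M (L != M), so D-series; mu = 7 gives D_7.

D_{7}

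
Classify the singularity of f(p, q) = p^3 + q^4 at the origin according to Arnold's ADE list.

E6

The Hessian of f at 0 has rank 0. Corank 2; j^3 = p^3 is a perfect cube, so E-series; the 4-jet and mu = 6 give E_6.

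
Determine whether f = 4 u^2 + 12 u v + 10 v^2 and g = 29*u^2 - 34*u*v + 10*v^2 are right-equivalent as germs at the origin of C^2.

Yes.

The Hessian of f at 0 is [[8, 12], [12, 20]] with rank 2, so corank 0. A Groebner basis of the Jacobian ideal J(f) in C{u,v} is {u, v}; counting standard monomials gives mu = 1. Corank 0: nondegenerate Morse point, so A_1. The Hessian of g at 0 is [[58, -34], [-34, 20]] with rank 2, so corank 0. A Groebner basis of the Jacobian ideal J(g) in C{u,v} is {u, v}; counting standard monomials gives mu = 1. Corank 0: nondegenerate Morse point, so A_1. Both have type A_1, hence right-equivalent.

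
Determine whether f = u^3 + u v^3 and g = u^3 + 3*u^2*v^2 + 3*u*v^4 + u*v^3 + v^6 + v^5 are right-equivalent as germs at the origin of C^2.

Yes.

The Hessian of f at 0 is [[0, 0], [0, 0]] with rank 0, so corank 2. A Groebner basis of the Jacobian ideal J(f) in C{u,v} is {u^3, u*v^2, 3*u^2 + v^3}; counting standard monomials gives mu = 7. Corank 2; j^3 = u^3 is a perfect cube, so E-series; the 4-jet and mu = 7 give E_7. The Hessian of g at 0 is [[0, 0], [0, 0]] with rank 0, so corank 2. A Groebner basis of the Jacobian ideal J(g) in C{u,v} is {-u^2 + v^4 - v^3/3, u^3, u^2*v + u^2/3 + v^3/9, u^2 + u*v^2 + v^3/3}; counting standard monomials gives mu = 7. Corank 2; j^3 = u^3 is a perfect cube, so E-series; the 4-jet and mu = 7 give E_7. Both have type E_7, hence right-equivalent.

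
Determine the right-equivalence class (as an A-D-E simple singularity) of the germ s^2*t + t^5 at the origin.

The Hessian of f at 0 has rank 0. Corank 2; j^3 = s^2*t has shape L^2 M (L != M), so D-series; mu = 6 gives D_6.

D_6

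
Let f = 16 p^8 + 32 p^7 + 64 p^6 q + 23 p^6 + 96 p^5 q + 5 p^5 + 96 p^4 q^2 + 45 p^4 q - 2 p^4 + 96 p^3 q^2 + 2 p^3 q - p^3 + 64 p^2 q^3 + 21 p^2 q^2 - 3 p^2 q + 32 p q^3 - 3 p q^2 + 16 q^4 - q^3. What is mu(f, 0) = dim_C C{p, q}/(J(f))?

6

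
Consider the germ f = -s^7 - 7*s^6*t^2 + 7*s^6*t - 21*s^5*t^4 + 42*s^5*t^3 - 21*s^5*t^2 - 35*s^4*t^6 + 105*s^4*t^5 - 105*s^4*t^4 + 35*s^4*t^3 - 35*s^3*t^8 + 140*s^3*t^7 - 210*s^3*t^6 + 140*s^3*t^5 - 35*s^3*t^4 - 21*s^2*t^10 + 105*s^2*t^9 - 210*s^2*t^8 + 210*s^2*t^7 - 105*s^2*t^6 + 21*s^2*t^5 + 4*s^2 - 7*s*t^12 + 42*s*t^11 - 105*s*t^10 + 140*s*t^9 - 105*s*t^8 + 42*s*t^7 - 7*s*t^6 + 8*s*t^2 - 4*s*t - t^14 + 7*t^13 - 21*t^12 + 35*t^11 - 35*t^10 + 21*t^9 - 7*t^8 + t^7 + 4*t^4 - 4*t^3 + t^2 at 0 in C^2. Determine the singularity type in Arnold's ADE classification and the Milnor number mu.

The Hessian of f at 0 has rank 1. Corank 1: A-series; mu = 6 gives A_6.

Type A_{6}, Milnor number mu = 6.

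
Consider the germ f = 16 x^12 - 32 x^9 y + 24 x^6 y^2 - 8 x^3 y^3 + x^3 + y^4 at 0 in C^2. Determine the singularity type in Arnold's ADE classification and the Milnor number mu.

Type E6, Milnor number mu = 6.

The Hessian of f at 0 is [[0, 0], [0, 0]] with rank 0, so corank 2. A Groebner basis of the Jacobian ideal J(f) in C{x,y} is {y^3, x^2}; counting standard monomials gives mu = 6. Corank 2; j^3 = x^3 is a perfect cube, so E-series; the 4-jet and mu = 6 give E_6.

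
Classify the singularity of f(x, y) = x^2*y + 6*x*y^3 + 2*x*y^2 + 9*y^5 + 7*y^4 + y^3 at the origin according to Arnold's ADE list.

D_5

The Hessian of f at 0 has rank 0. Corank 2; j^3 = y*(x + y)^2 has shape L^2 M (L != M), so D-series; mu = 5 gives D_5.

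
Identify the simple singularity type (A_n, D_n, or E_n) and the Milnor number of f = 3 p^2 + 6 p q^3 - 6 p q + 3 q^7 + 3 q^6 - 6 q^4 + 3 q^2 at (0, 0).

Type A_6, Milnor number mu = 6.

The Hessian of f at 0 has rank 1. Corank 1: A-series; mu = 6 gives A_6.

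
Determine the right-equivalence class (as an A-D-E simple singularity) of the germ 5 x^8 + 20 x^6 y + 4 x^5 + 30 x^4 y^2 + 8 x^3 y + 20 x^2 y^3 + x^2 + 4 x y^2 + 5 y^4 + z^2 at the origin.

A_3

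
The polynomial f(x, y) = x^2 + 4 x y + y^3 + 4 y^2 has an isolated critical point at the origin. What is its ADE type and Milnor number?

The Hessian of f at 0 has rank 1. Corank 1: A-series; mu = 2 gives A_2.

Type A_2, Milnor number mu = 2.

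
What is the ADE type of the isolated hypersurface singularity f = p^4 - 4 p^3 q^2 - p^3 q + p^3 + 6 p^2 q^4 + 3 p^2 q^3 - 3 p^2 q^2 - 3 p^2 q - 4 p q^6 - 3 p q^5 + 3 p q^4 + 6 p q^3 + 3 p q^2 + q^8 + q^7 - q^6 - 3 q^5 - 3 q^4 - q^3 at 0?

E_7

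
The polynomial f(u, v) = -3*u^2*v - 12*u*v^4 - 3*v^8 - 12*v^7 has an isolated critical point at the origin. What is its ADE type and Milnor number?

The Hessian of f at 0 has rank 0. Corank 2; j^3 = -3*u^2*v has shape L^2 M (L != M), so D-series; mu = 9 gives D_9.

Type D_9, Milnor number mu = 9.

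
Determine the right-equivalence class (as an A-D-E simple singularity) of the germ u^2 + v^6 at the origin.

A_{5}

The Hessian of f at 0 has rank 1. Corank 1: A-series; mu = 5 gives A_5.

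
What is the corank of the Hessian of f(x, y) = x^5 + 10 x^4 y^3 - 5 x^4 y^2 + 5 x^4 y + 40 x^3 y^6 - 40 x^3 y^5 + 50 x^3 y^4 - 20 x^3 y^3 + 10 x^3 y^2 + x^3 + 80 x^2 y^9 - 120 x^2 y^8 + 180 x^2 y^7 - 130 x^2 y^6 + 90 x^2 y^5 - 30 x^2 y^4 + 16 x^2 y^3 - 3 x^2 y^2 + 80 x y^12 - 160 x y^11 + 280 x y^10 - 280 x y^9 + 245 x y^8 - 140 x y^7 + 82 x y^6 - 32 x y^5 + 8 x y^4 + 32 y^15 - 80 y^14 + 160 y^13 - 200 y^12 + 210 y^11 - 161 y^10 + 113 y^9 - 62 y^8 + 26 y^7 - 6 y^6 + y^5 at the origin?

2

The Hessian at 0 is [[0, 0], [0, 0]] of rank 0; hence corank 2.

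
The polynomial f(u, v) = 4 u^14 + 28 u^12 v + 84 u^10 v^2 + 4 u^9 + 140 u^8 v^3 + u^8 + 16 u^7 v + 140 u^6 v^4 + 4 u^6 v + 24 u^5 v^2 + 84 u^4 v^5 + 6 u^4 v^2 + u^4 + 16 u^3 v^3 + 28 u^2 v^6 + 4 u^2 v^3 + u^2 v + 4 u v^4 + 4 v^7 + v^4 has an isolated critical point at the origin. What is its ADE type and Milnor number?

Type D5, Milnor number mu = 5.

The Hessian of f at 0 has rank 0. Corank 2; j^3 = u^2*v has shape L^2 M (L != M), so D-series; mu = 5 gives D_5.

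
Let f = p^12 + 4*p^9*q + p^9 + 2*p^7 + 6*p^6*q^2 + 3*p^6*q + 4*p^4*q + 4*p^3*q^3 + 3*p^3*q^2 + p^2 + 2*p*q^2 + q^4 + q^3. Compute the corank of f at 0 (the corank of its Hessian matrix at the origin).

1

Hessian at 0 has rank 1.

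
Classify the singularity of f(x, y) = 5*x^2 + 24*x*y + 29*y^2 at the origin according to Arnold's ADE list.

The Hessian of f at 0 is [[10, 24], [24, 58]] with rank 2, so corank 0. A Groebner basis of the Jacobian ideal J(f) in C{x,y} is {x, y}; counting standard monomials gives mu = 1. Corank 0: nondegenerate Morse point, so A_1.

A1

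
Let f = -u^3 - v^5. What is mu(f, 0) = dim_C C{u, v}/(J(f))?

8

The Hessian of f at 0 has rank 0. Corank 2; j^3 = -u^3 is a perfect cube, so E-series; the 5-jet and mu = 8 give E_8.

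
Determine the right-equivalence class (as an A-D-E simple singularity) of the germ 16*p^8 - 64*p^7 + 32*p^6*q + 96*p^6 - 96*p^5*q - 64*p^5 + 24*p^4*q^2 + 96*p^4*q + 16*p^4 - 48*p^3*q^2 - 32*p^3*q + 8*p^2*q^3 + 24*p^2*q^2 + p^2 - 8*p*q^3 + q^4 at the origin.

The Hessian of f at 0 is [[2, 0], [0, 0]] with rank 1, so corank 1. A Groebner basis of the Jacobian ideal J(f) in C{p,q} is {q^3, p}; counting standard monomials gives mu = 3. Corank 1: A-series; mu = 3 gives A_3.

A3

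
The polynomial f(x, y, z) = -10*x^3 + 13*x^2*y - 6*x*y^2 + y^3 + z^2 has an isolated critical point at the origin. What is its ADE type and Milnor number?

Type D4, Milnor number mu = 4.

The Hessian of f at 0 is [[0, 0, 0], [0, 0, 0], [0, 0, 2]] with rank 1, so corank 2. A Groebner basis of the Jacobian ideal J(f) in C{x,y,z} is {y^3, x^2 - 3*y^2/11, x*y - 6*y^2/11, z}; counting standard monomials gives mu = 4. Corank 2; j^3 = -(2*x - y)*(5*x^2 - 4*x*y + y^2) splits into three distinct lines over C (the quadratic factor has nonzero discriminant), so D_4.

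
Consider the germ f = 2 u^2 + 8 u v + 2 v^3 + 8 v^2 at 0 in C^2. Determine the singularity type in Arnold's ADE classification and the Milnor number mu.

The Hessian of f at 0 has rank 1. Corank 1: A-series; mu = 2 gives A_2.

Type A_2, Milnor number mu = 2.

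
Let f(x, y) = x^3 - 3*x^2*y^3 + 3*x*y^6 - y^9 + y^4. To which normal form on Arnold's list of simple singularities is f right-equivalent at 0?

The Hessian of f at 0 is [[0, 0], [0, 0]] with rank 0, so corank 2. A Groebner basis of the Jacobian ideal J(f) in C{x,y} is {y^3, x^2}; counting standard monomials gives mu = 6. Corank 2; j^3 = x^3 is a perfect cube, so E-series; the 4-jet and mu = 6 give E_6.

E_6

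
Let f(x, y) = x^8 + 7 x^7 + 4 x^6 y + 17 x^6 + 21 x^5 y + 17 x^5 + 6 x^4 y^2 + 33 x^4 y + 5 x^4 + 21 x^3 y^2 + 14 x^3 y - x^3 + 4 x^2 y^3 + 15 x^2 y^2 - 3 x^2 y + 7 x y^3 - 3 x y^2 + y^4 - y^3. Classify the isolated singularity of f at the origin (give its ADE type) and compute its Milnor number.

Type E7, Milnor number mu = 7.

The Hessian of f at 0 has rank 0. Corank 2; j^3 = -(x + y)^3 is a perfect cube, so E-series; the 4-jet and mu = 7 give E_7.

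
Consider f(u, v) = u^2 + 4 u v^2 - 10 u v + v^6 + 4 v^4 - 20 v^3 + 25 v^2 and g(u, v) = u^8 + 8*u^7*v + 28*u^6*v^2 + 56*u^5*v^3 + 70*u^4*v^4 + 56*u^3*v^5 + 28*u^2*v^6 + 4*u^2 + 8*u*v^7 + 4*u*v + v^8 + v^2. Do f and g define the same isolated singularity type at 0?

No.

The Hessian of f at 0 has rank 1. Corank 1: A-series; mu = 5 gives A_5. The Hessian of g at 0 has rank 1. Corank 1: A-series; mu = 7 gives A_7. f is A_5 but g is A_7, hence not right-equivalent.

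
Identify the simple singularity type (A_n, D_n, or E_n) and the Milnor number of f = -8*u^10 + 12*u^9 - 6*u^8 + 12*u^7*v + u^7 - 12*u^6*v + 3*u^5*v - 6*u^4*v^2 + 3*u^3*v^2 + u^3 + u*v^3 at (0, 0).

The Hessian of f at 0 is [[0, 0], [0, 0]] with rank 0, so corank 2. A Groebner basis of the Jacobian ideal J(f) in C{u,v} is {u^3, u*v^2, 3*u^2 + v^3}; counting standard monomials gives mu = 7. Corank 2; j^3 = u^3 is a perfect cube, so E-series; the 4-jet and mu = 7 give E_7.

Type E_{7}, Milnor number mu = 7.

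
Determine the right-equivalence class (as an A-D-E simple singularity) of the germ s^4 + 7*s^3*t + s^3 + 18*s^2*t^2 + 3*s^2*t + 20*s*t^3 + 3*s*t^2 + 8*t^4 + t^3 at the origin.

E_7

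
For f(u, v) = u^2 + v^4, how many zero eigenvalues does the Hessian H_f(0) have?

1

Hessian at 0 has rank 1.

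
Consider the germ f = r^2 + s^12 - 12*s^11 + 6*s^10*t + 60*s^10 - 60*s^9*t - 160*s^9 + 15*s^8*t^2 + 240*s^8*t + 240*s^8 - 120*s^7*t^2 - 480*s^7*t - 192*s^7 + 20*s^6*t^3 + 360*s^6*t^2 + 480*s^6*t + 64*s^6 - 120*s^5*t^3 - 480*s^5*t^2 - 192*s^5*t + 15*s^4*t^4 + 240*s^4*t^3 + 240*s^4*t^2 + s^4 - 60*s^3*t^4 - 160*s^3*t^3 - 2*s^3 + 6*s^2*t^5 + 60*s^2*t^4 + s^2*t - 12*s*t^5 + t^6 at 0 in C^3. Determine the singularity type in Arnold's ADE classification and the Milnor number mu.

The Hessian of f at 0 has rank 1. Corank 2; j^3 = -s^2*(2*s - t) has shape L^2 M (L != M), so D-series; mu = 7 gives D_7.

Type D7, Milnor number mu = 7.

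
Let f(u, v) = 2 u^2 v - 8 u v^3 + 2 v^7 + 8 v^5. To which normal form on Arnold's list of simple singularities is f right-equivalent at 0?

The Hessian of f at 0 has rank 0. Corank 2; j^3 = 2*u^2*v has shape L^2 M (L != M), so D-series; mu = 8 gives D_8.

D_8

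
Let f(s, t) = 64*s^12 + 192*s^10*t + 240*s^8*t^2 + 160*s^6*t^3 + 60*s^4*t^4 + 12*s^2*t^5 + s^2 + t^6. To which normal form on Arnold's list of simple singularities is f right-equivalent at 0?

A_5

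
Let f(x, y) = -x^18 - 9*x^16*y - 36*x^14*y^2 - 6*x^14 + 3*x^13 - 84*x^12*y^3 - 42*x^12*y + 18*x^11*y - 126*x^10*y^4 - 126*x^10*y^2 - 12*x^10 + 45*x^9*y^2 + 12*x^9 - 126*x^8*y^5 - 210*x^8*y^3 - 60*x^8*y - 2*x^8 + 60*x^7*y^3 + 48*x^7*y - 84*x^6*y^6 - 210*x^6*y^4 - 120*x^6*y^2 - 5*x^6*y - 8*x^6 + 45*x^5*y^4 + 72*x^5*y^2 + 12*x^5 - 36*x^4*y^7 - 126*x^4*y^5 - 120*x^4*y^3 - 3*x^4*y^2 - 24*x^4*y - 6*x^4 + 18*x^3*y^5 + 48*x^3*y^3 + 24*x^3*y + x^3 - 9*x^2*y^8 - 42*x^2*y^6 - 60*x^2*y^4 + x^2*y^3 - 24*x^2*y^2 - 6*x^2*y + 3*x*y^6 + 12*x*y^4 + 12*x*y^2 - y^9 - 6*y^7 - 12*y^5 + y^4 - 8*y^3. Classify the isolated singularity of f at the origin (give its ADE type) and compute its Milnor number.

Type E6, Milnor number mu = 6.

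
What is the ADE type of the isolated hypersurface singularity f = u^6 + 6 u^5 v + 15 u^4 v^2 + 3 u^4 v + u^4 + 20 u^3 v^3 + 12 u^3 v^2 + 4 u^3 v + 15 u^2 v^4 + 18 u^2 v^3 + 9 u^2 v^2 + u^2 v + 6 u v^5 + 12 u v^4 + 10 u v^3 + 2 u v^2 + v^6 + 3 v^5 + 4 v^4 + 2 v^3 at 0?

The Hessian of f at 0 has rank 0. Corank 2; j^3 = v*(u^2 + 2*u*v + 2*v^2) splits into three distinct lines over C (the quadratic factor has nonzero discriminant), so D_4.

D4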